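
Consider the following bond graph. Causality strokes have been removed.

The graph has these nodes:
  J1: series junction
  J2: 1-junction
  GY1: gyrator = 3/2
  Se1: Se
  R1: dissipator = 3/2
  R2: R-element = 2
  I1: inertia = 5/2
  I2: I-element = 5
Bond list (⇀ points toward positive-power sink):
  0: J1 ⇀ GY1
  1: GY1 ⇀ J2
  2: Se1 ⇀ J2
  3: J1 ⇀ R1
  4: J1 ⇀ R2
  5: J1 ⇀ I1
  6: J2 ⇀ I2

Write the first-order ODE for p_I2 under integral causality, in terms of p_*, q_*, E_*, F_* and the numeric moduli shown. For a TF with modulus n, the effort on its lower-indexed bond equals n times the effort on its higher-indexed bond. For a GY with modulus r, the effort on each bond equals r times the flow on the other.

b2 stroke at J2  (Se1 (Se) sets effort on bond)
b5 stroke at I1  (I1: I, integral causality)
b0 stroke at J1  (1-jn J1 has f-setter on 5)
b3 stroke at J1  (1-jn J1 has f-setter on 5)
b4 stroke at J1  (J1 flow already set via bond 5)
b1 stroke at J2  (through GY1, causality inverts; strokes same side of GY1)
b6 stroke at I2  (only one flow-in slot at J2)

dp_I2/dt = E_Se1 + 3*p_I1/5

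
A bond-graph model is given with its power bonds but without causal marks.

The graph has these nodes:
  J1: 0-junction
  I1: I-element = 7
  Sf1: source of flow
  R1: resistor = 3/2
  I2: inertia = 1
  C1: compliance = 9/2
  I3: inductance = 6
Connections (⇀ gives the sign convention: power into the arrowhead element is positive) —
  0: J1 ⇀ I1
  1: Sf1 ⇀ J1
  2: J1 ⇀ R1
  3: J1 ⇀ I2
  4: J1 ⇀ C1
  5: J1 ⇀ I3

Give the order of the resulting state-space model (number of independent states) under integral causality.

4  (C1, I1, I2, I3 all integral)

bond 1 |Sf1  (Sf1: flow source, stroke at near end)
bond 0 |I1  (I1: I, integral causality)
bond 3 |I2  (I2 integral (f out))
bond 4 |J1  (C1 outputs effort q/C1)
bond 2 |R1  (common-e at J1 fixed by 4)
bond 5 |I3  (0-jn J1 has e-setter on 4)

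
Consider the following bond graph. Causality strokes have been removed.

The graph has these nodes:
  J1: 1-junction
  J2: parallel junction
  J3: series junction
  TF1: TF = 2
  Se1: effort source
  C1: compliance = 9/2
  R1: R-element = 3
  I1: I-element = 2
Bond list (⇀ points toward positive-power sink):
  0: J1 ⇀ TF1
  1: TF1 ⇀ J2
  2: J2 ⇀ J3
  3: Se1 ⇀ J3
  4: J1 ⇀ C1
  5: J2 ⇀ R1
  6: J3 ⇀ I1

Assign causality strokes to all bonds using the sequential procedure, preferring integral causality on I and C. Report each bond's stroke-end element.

#0 →TF1
#1 →J2
#2 →J3
#3 →J3
#4 →J1
#5 →R1
#6 →I1

bond 3 |J3  (Se1 fixes effort; stroke away)
bond 4 |J1  (C1: C, integral causality)
bond 0 |TF1  (only one flow-in slot at J1)
bond 1 |J2  (through TF1, causality passes straight; one stroke at TF1)
bond 2 |J3  (J2 effort already set via bond 1)
bond 5 |R1  (J2 effort already set via bond 1)
bond 6 |I1  (J3 needs exactly one f-in)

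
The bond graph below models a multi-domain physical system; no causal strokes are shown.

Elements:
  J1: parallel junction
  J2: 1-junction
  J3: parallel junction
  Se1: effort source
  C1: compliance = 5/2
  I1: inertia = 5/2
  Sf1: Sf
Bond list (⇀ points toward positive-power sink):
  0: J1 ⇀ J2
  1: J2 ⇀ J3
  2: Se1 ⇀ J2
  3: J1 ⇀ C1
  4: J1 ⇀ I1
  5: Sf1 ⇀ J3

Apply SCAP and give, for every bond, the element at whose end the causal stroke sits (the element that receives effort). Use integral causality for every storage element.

b2 stroke at J2  (Se1 (Se) sets effort on bond)
b5 stroke at Sf1  (source Sf1 imposes f)
b1 stroke at J3  (closing 0-jn rule on J3)
b0 stroke at J2  (1-jn J2 has f-setter on 1)
b3 stroke at J1  (C1 outputs effort q/C1)
b4 stroke at I1  (common-e at J1 fixed by 3)

bond 0 stroke→J2
bond 1 stroke→J3
bond 2 stroke→J2
bond 3 stroke→J1
bond 4 stroke→I1
bond 5 stroke→Sf1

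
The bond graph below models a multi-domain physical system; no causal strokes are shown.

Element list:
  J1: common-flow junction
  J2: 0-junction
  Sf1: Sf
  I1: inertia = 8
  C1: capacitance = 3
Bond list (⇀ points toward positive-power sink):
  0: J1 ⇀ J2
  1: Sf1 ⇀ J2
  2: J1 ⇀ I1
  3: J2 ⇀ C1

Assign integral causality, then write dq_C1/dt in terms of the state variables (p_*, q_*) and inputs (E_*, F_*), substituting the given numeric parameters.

#1 stroke at Sf1  (Sf1 (Sf) sets flow on bond)
#2 stroke at I1  (prefer integral on I1)
#0 stroke at J1  (J1 flow already set via bond 2)
#3 stroke at J2  (J2 needs exactly one e-in)

dq_C1/dt = F_Sf1 + p_I1/8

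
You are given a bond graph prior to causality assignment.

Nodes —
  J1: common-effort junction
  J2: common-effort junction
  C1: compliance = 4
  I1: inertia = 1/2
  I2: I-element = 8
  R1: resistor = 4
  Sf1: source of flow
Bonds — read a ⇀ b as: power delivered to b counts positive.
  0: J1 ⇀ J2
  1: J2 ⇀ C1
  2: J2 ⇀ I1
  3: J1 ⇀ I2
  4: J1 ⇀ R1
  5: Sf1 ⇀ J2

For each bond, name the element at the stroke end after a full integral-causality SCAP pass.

b5 |Sf1  (Sf1 (Sf) sets flow on bond)
b1 |J2  (C1 outputs effort q/C1)
b0 |J1  (0-jn J2 has e-setter on 1)
b2 |I1  (common-e at J2 fixed by 1)
b3 |I2  (J1: bond 0 brought effort, rest push out)
b4 |R1  (J1: bond 0 brought effort, rest push out)

β0 stroke at J1
β1 stroke at J2
β2 stroke at I1
β3 stroke at I2
β4 stroke at R1
β5 stroke at Sf1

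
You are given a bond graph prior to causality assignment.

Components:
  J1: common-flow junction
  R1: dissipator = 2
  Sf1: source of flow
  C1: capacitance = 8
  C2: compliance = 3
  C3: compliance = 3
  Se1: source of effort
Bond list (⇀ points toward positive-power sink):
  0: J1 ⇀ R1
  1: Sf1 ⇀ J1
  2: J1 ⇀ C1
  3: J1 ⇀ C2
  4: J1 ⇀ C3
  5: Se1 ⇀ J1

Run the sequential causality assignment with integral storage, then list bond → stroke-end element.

#0 stroke→J1
#1 stroke→Sf1
#2 stroke→J1
#3 stroke→J1
#4 stroke→J1
#5 stroke→J1

b1 →Sf1  (Sf1 (Sf) sets flow on bond)
b5 →J1  (source Se1 imposes e)
b0 →J1  (common-f at J1 fixed by 1)
b2 →J1  (1-jn J1 has f-setter on 1)
b3 →J1  (1-jn J1 has f-setter on 1)
b4 →J1  (J1 flow already set via bond 1)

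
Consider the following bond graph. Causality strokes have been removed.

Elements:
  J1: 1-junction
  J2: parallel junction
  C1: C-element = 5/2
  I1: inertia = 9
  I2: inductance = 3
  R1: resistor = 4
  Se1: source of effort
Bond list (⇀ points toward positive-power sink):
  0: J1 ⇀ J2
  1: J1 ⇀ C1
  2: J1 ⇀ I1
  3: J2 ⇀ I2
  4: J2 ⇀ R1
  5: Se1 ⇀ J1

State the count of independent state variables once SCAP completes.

3  (C1, I1, I2 all integral)

b5 |J1  (Se1: effort source, stroke at far end)
b1 |J1  (C1 outputs effort q/C1)
b2 |I1  (I1 outputs flow p/I1)
b0 |J1  (common-f at J1 fixed by 2)
b3 |I2  (I2 integral (f out))
b4 |J2  (closing 0-jn rule on J2)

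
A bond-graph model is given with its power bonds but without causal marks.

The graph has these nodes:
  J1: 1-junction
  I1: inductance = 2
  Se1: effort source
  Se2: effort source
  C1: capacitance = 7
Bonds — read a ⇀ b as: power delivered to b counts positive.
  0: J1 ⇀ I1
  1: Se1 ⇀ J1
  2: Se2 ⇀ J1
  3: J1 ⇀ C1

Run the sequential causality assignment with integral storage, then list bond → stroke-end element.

bond 1 |J1  (Se1 fixes effort; stroke away)
bond 2 |J1  (Se2: effort source, stroke at far end)
bond 0 |I1  (prefer integral on I1)
bond 3 |J1  (1-jn J1 has f-setter on 0)

#0 |I1
#1 |J1
#2 |J1
#3 |J1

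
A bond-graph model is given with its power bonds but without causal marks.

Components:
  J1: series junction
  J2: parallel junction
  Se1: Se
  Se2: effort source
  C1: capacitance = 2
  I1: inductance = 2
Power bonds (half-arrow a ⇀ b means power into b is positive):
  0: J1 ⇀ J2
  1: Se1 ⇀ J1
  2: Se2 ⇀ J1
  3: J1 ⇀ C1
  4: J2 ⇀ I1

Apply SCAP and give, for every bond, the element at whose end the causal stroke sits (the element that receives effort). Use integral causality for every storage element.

#1 →J1  (Se1 (Se) sets effort on bond)
#2 →J1  (Se2: effort source, stroke at far end)
#3 →J1  (C1: C, integral causality)
#0 →J2  (J1: last free bond brings flow in)
#4 →I1  (J2 effort already set via bond 0)

b0 →J2
b1 →J1
b2 →J1
b3 →J1
b4 →I1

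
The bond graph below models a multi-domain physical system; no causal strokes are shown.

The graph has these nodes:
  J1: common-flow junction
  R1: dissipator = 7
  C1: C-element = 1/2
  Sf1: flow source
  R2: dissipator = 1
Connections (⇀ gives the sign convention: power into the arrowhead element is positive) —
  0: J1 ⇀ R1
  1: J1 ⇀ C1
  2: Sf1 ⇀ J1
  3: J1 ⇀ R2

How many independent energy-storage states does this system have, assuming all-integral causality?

β2 stroke at Sf1  (Sf1 fixes flow; stroke at Sf1)
β0 stroke at J1  (J1 flow already set via bond 2)
β1 stroke at J1  (J1: bond 2 brought flow, rest push out)
β3 stroke at J1  (J1 flow already set via bond 2)

1  (C1 all integral)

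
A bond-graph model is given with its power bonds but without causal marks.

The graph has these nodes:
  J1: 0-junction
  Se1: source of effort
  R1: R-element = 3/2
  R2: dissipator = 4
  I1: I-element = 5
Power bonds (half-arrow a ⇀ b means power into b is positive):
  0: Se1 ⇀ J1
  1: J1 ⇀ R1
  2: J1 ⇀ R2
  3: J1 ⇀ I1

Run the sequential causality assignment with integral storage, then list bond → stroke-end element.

bond 0 |J1  (source Se1 imposes e)
bond 1 |R1  (0-jn J1 has e-setter on 0)
bond 2 |R2  (0-jn J1 has e-setter on 0)
bond 3 |I1  (common-e at J1 fixed by 0)

#0 →J1
#1 →R1
#2 →R2
#3 →I1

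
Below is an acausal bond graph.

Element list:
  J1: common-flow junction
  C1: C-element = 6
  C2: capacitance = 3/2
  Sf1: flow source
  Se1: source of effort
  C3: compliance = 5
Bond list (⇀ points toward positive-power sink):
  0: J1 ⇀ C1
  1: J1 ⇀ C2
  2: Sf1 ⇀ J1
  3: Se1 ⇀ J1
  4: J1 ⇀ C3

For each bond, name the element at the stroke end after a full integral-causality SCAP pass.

#2 →Sf1  (Sf1 (Sf) sets flow on bond)
#3 →J1  (Se1 (Se) sets effort on bond)
#0 →J1  (J1 flow already set via bond 2)
#1 →J1  (1-jn J1 has f-setter on 2)
#4 →J1  (J1: bond 2 brought flow, rest push out)

bond 0 →J1
bond 1 →J1
bond 2 →Sf1
bond 3 →J1
bond 4 →J1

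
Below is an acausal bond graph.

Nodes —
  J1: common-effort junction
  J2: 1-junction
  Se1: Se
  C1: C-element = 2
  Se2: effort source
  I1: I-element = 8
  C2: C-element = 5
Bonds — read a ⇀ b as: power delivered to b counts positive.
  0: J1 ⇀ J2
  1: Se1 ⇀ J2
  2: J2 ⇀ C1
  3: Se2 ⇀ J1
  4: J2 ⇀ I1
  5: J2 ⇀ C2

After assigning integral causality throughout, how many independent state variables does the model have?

3  (C1, C2, I1 all integral)

β1 →J2  (Se1 fixes effort; stroke away)
β3 →J1  (Se2: effort source, stroke at far end)
β0 →J2  (common-e at J1 fixed by 3)
β2 →J2  (C1 integral (e out))
β4 →I1  (I1: I, integral causality)
β5 →J2  (common-f at J2 fixed by 4)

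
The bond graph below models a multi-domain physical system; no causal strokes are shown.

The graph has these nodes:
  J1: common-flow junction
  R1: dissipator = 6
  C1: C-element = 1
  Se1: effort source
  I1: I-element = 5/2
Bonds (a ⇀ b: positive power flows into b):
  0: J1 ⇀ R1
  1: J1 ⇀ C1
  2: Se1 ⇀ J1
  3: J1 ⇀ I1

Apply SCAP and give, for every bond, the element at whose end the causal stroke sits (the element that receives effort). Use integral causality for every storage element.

b0 stroke→J1
b1 stroke→J1
b2 stroke→J1
b3 stroke→I1

#2 →J1  (Se1 fixes effort; stroke away)
#1 →J1  (C1 integral (e out))
#3 →I1  (I1: I, integral causality)
#0 →J1  (common-f at J1 fixed by 3)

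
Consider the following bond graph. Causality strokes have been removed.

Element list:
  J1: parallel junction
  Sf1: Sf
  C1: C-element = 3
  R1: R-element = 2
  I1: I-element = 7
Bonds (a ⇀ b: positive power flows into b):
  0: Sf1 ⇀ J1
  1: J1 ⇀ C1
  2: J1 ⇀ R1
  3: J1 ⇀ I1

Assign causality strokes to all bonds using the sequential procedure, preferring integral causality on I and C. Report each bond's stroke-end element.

bond 0 stroke→Sf1
bond 1 stroke→J1
bond 2 stroke→R1
bond 3 stroke→I1

b0 stroke→Sf1  (Sf1 fixes flow; stroke at Sf1)
b1 stroke→J1  (C1 outputs effort q/C1)
b2 stroke→R1  (common-e at J1 fixed by 1)
b3 stroke→I1  (J1: bond 1 brought effort, rest push out)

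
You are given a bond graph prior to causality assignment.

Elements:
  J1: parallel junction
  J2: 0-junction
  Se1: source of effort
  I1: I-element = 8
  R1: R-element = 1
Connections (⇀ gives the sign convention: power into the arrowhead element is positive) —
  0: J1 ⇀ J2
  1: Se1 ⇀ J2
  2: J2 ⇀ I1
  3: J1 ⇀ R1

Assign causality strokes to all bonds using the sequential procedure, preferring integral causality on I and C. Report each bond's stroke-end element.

β1 stroke at J2  (Se1: effort source, stroke at far end)
β0 stroke at J1  (0-jn J2 has e-setter on 1)
β2 stroke at I1  (0-jn J2 has e-setter on 1)
β3 stroke at R1  (0-jn J1 has e-setter on 0)

β0 stroke at J1
β1 stroke at J2
β2 stroke at I1
β3 stroke at R1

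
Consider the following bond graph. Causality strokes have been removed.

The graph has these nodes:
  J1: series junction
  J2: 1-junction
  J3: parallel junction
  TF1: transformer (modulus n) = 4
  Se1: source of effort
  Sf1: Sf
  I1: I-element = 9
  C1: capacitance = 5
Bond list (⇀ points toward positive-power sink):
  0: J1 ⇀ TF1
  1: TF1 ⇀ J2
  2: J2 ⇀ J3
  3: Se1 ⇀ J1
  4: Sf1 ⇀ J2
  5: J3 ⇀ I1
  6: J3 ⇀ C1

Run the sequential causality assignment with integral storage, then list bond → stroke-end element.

β3 |J1  (Se1: effort source, stroke at far end)
β4 |Sf1  (Sf1: flow source, stroke at near end)
β0 |TF1  (J1 needs exactly one f-in)
β1 |J2  (J2: bond 4 brought flow, rest push out)
β2 |J2  (J2 flow already set via bond 4)
β5 |I1  (I1 outputs flow p/I1)
β6 |J3  (J3 needs exactly one e-in)

b0 stroke→TF1
b1 stroke→J2
b2 stroke→J2
b3 stroke→J1
b4 stroke→Sf1
b5 stroke→I1
b6 stroke→J3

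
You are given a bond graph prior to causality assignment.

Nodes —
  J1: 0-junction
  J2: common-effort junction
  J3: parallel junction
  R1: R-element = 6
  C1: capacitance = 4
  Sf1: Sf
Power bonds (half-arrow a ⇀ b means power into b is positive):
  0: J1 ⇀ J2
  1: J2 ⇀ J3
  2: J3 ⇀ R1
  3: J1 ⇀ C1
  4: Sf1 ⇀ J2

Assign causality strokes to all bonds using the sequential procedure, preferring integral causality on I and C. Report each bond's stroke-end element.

β0 stroke→J2
β1 stroke→J3
β2 stroke→R1
β3 stroke→J1
β4 stroke→Sf1

bond 4 stroke→Sf1  (source Sf1 imposes f)
bond 3 stroke→J1  (C1: C, integral causality)
bond 0 stroke→J2  (J1: bond 3 brought effort, rest push out)
bond 1 stroke→J3  (J2: bond 0 brought effort, rest push out)
bond 2 stroke→R1  (J3 effort already set via bond 1)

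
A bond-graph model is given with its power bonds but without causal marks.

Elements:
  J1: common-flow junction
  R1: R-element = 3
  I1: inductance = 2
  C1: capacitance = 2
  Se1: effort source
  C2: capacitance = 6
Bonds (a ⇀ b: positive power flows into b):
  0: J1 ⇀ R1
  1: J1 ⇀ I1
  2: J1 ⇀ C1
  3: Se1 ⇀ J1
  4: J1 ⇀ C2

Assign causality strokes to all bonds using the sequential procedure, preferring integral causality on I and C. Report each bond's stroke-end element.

β0 |J1
β1 |I1
β2 |J1
β3 |J1
β4 |J1

b3 |J1  (Se1: effort source, stroke at far end)
b1 |I1  (prefer integral on I1)
b0 |J1  (common-f at J1 fixed by 1)
b2 |J1  (J1: bond 1 brought flow, rest push out)
b4 |J1  (J1: bond 1 brought flow, rest push out)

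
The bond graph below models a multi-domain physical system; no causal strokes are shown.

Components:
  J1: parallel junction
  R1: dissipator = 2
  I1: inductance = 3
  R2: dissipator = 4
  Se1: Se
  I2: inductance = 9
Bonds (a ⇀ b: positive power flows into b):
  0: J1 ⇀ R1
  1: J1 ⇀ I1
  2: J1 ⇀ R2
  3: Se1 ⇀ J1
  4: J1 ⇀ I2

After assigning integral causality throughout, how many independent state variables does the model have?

2  (I1, I2 all integral)

b3 →J1  (Se1 fixes effort; stroke away)
b0 →R1  (0-jn J1 has e-setter on 3)
b1 →I1  (J1 effort already set via bond 3)
b2 →R2  (J1 effort already set via bond 3)
b4 →I2  (J1 effort already set via bond 3)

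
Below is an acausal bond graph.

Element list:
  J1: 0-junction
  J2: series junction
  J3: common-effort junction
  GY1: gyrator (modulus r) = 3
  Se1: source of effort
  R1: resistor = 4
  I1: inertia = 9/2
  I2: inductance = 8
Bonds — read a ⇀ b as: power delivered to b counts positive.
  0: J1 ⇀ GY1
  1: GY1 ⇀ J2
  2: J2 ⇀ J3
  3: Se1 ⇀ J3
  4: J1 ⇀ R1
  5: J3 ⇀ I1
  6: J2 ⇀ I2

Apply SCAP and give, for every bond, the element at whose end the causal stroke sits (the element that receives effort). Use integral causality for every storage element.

b3 stroke at J3  (source Se1 imposes e)
b2 stroke at J2  (J3 effort already set via bond 3)
b5 stroke at I1  (common-e at J3 fixed by 3)
b6 stroke at I2  (I2 integral (f out))
b1 stroke at J2  (common-f at J2 fixed by 6)
b0 stroke at J1  (GY1 both-in/both-out from 1)
b4 stroke at R1  (0-jn J1 has e-setter on 0)

β0 stroke→J1
β1 stroke→J2
β2 stroke→J2
β3 stroke→J3
β4 stroke→R1
β5 stroke→I1
β6 stroke→I2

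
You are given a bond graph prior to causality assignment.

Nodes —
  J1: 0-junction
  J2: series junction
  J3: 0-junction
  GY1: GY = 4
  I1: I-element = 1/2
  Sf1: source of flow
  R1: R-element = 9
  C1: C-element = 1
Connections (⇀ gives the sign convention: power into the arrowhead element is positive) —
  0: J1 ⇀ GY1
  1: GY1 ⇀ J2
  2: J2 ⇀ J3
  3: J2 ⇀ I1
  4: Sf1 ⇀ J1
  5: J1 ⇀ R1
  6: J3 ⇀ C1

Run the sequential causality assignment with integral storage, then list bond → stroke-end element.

bond 0 stroke→J1
bond 1 stroke→J2
bond 2 stroke→J2
bond 3 stroke→I1
bond 4 stroke→Sf1
bond 5 stroke→R1
bond 6 stroke→J3

b4 stroke→Sf1  (Sf1: flow source, stroke at near end)
b3 stroke→I1  (I1 integral (f out))
b1 stroke→J2  (J2 flow already set via bond 3)
b2 stroke→J2  (J2: bond 3 brought flow, rest push out)
b6 stroke→J3  (closing 0-jn rule on J3)
b0 stroke→J1  (GY1 both-in/both-out from 1)
b5 stroke→R1  (J1: bond 0 brought effort, rest push out)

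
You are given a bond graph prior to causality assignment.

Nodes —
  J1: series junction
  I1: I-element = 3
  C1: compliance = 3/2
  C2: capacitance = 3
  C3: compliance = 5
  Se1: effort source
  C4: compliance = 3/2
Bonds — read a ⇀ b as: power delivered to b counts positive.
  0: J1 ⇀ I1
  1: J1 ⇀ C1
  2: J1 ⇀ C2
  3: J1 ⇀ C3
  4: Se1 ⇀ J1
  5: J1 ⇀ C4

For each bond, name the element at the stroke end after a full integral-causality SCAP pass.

b4 stroke→J1  (Se1: effort source, stroke at far end)
b0 stroke→I1  (prefer integral on I1)
b1 stroke→J1  (1-jn J1 has f-setter on 0)
b2 stroke→J1  (1-jn J1 has f-setter on 0)
b3 stroke→J1  (1-jn J1 has f-setter on 0)
b5 stroke→J1  (J1: bond 0 brought flow, rest push out)

β0 →I1
β1 →J1
β2 →J1
β3 →J1
β4 →J1
β5 →J1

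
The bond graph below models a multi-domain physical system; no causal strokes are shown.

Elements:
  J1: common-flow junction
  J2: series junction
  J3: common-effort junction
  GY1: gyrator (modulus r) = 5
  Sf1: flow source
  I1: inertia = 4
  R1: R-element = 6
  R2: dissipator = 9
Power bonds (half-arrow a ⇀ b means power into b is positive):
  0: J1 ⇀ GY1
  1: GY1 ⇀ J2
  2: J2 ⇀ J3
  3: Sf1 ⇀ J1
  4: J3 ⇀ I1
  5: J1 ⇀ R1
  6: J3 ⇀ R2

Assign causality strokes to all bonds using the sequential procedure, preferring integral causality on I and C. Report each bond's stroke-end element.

β0 |J1
β1 |J2
β2 |J3
β3 |Sf1
β4 |I1
β5 |J1
β6 |R2

#3 stroke→Sf1  (source Sf1 imposes f)
#0 stroke→J1  (1-jn J1 has f-setter on 3)
#5 stroke→J1  (J1: bond 3 brought flow, rest push out)
#1 stroke→J2  (GY1 both-in/both-out from 0)
#2 stroke→J3  (only one flow-in slot at J2)
#4 stroke→I1  (common-e at J3 fixed by 2)
#6 stroke→R2  (J3: bond 2 brought effort, rest push out)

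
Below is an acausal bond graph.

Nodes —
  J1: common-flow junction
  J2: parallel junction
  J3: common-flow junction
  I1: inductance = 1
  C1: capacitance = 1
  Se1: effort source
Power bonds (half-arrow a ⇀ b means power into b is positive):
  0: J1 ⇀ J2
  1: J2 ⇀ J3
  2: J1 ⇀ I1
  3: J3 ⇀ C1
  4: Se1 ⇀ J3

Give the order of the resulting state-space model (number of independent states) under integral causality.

2  (C1, I1 all integral)

β4 |J3  (Se1: effort source, stroke at far end)
β2 |I1  (I1: I, integral causality)
β0 |J1  (J1: bond 2 brought flow, rest push out)
β1 |J2  (J2 needs exactly one e-in)
β3 |J3  (1-jn J3 has f-setter on 1)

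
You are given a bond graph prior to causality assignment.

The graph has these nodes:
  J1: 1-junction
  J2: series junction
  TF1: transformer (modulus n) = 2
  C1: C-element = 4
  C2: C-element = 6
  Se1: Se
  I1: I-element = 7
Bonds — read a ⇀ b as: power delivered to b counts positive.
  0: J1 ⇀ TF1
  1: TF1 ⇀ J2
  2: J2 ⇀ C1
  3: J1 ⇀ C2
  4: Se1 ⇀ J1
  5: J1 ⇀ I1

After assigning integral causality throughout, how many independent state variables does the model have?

bond 4 stroke→J1  (Se1 fixes effort; stroke away)
bond 2 stroke→J2  (C1 outputs effort q/C1)
bond 1 stroke→TF1  (closing 1-jn rule on J2)
bond 0 stroke→J1  (TF TF1: opposite of bond 1)
bond 3 stroke→J1  (prefer integral on C2)
bond 5 stroke→I1  (J1: last free bond brings flow in)

3  (C1, C2, I1 all integral)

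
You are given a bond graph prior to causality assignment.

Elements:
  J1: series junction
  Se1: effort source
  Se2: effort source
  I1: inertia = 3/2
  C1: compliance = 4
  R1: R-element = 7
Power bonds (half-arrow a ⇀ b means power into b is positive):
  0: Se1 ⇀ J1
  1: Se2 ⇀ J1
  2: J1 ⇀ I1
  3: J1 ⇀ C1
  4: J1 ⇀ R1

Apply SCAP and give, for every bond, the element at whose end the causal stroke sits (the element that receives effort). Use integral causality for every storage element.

#0 →J1  (Se1 fixes effort; stroke away)
#1 →J1  (Se2 (Se) sets effort on bond)
#2 →I1  (prefer integral on I1)
#3 →J1  (J1: bond 2 brought flow, rest push out)
#4 →J1  (J1: bond 2 brought flow, rest push out)

b0 |J1
b1 |J1
b2 |I1
b3 |J1
b4 |J1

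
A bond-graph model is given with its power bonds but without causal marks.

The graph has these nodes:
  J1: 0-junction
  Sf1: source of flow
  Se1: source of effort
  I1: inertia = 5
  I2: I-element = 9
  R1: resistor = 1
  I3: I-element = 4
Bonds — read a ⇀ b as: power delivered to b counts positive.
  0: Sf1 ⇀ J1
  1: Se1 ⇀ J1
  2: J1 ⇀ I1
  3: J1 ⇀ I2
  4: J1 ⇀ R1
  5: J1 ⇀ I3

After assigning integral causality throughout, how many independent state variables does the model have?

3  (I1, I2, I3 all integral)

bond 0 →Sf1  (Sf1: flow source, stroke at near end)
bond 1 →J1  (source Se1 imposes e)
bond 2 →I1  (J1 effort already set via bond 1)
bond 3 →I2  (J1: bond 1 brought effort, rest push out)
bond 4 →R1  (J1: bond 1 brought effort, rest push out)
bond 5 →I3  (0-jn J1 has e-setter on 1)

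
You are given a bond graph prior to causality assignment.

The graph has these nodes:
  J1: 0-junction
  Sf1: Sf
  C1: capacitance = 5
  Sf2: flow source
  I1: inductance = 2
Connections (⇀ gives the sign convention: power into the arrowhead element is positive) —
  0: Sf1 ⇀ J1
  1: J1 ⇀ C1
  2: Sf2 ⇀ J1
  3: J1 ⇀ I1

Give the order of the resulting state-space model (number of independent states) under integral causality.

2  (C1, I1 all integral)

#0 stroke at Sf1  (Sf1: flow source, stroke at near end)
#2 stroke at Sf2  (Sf2 fixes flow; stroke at Sf2)
#1 stroke at J1  (C1: C, integral causality)
#3 stroke at I1  (J1 effort already set via bond 1)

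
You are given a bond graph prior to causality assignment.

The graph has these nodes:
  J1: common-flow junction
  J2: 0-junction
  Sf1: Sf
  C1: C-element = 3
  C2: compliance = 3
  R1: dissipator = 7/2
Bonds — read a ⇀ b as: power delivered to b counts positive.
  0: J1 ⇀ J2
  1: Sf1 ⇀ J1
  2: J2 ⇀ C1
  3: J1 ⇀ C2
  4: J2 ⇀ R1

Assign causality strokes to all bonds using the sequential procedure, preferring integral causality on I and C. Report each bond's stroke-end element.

β0 stroke at J1
β1 stroke at Sf1
β2 stroke at J2
β3 stroke at J1
β4 stroke at R1

bond 1 stroke→Sf1  (Sf1: flow source, stroke at near end)
bond 0 stroke→J1  (J1: bond 1 brought flow, rest push out)
bond 3 stroke→J1  (J1 flow already set via bond 1)
bond 2 stroke→J2  (prefer integral on C1)
bond 4 stroke→R1  (common-e at J2 fixed by 2)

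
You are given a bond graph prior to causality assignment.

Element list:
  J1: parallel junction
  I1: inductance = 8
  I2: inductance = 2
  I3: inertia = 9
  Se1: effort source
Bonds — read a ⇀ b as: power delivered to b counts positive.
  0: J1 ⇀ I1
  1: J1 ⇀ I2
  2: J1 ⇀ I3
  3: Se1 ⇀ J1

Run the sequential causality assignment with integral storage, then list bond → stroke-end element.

bond 3 stroke→J1  (Se1 (Se) sets effort on bond)
bond 0 stroke→I1  (common-e at J1 fixed by 3)
bond 1 stroke→I2  (J1 effort already set via bond 3)
bond 2 stroke→I3  (J1 effort already set via bond 3)

bond 0 →I1
bond 1 →I2
bond 2 →I3
bond 3 →J1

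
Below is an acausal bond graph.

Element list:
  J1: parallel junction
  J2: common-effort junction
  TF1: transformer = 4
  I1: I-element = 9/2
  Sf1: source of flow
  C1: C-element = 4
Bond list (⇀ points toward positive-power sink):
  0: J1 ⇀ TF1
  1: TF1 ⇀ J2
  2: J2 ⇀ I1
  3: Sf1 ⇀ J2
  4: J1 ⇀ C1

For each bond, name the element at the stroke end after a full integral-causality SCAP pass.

bond 3 →Sf1  (Sf1 (Sf) sets flow on bond)
bond 2 →I1  (I1 outputs flow p/I1)
bond 1 →J2  (J2: last free bond brings effort in)
bond 0 →TF1  (through TF1, causality passes straight; one stroke at TF1)
bond 4 →J1  (closing 0-jn rule on J1)

b0 |TF1
b1 |J2
b2 |I1
b3 |Sf1
b4 |J1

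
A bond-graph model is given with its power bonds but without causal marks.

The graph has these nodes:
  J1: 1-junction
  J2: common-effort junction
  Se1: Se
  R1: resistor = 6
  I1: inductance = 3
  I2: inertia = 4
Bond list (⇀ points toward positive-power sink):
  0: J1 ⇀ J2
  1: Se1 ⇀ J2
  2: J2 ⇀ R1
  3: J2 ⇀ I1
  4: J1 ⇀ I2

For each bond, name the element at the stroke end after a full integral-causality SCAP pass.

b0 →J1
b1 →J2
b2 →R1
b3 →I1
b4 →I2

b1 stroke→J2  (Se1 fixes effort; stroke away)
b0 stroke→J1  (0-jn J2 has e-setter on 1)
b2 stroke→R1  (0-jn J2 has e-setter on 1)
b3 stroke→I1  (0-jn J2 has e-setter on 1)
b4 stroke→I2  (J1 needs exactly one f-in)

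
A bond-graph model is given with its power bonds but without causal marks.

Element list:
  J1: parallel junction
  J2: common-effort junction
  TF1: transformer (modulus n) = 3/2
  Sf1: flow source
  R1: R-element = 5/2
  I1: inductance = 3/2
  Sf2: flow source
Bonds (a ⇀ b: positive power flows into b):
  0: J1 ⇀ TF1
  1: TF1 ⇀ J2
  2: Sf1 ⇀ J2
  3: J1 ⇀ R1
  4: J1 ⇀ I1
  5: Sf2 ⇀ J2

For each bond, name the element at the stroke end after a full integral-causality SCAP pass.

b2 |Sf1  (Sf1 (Sf) sets flow on bond)
b5 |Sf2  (source Sf2 imposes f)
b1 |J2  (J2: last free bond brings effort in)
b0 |TF1  (through TF1, causality passes straight; one stroke at TF1)
b4 |I1  (I1 integral (f out))
b3 |J1  (only one effort-in slot at J1)

bond 0 →TF1
bond 1 →J2
bond 2 →Sf1
bond 3 →J1
bond 4 →I1
bond 5 →Sf2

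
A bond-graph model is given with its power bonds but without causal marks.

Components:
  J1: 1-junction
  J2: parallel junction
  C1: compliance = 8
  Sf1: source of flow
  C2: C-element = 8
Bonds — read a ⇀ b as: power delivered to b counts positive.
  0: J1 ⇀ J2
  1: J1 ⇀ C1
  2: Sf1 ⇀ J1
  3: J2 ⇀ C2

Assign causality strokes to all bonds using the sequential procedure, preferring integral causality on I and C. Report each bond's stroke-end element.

b2 |Sf1  (Sf1 (Sf) sets flow on bond)
b0 |J1  (J1: bond 2 brought flow, rest push out)
b1 |J1  (J1 flow already set via bond 2)
b3 |J2  (only one effort-in slot at J2)

#0 →J1
#1 →J1
#2 →Sf1
#3 →J2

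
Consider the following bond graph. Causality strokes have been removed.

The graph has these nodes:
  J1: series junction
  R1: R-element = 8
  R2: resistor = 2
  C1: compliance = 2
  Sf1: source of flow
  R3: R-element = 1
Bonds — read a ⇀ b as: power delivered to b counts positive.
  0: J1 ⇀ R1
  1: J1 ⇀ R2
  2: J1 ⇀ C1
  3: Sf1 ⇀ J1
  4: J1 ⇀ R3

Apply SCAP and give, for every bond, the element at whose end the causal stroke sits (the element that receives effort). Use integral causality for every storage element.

b0 stroke→J1
b1 stroke→J1
b2 stroke→J1
b3 stroke→Sf1
b4 stroke→J1

b3 →Sf1  (source Sf1 imposes f)
b0 →J1  (J1 flow already set via bond 3)
b1 →J1  (J1: bond 3 brought flow, rest push out)
b2 →J1  (1-jn J1 has f-setter on 3)
b4 →J1  (common-f at J1 fixed by 3)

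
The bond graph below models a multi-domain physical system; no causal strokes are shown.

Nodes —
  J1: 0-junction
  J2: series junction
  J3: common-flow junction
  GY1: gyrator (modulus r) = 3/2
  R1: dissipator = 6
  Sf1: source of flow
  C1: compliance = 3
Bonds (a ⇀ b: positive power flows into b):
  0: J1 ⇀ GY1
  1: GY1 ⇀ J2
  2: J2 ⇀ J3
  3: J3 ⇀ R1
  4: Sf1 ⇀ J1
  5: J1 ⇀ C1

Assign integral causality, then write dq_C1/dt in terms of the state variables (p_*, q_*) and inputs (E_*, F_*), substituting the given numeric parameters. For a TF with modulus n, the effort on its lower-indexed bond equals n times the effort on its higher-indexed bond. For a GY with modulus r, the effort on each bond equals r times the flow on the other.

#4 stroke→Sf1  (Sf1 (Sf) sets flow on bond)
#5 stroke→J1  (C1 outputs effort q/C1)
#0 stroke→GY1  (J1 effort already set via bond 5)
#1 stroke→GY1  (GY1: gyrator matches bond 0)
#2 stroke→J2  (common-f at J2 fixed by 1)
#3 stroke→J3  (J3 flow already set via bond 2)

dq_C1/dt = F_Sf1 - 8*q_C1/9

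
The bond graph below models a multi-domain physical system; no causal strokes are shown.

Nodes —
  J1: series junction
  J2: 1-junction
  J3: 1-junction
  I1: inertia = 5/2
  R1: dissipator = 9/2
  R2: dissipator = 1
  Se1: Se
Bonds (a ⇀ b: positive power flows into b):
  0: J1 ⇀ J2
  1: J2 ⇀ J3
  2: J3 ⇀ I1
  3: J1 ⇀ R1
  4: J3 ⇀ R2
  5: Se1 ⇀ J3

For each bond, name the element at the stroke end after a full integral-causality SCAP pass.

b0 stroke at J2
b1 stroke at J3
b2 stroke at I1
b3 stroke at J1
b4 stroke at J3
b5 stroke at J3

b5 |J3  (Se1 fixes effort; stroke away)
b2 |I1  (prefer integral on I1)
b1 |J3  (common-f at J3 fixed by 2)
b4 |J3  (common-f at J3 fixed by 2)
b0 |J2  (common-f at J2 fixed by 1)
b3 |J1  (common-f at J1 fixed by 0)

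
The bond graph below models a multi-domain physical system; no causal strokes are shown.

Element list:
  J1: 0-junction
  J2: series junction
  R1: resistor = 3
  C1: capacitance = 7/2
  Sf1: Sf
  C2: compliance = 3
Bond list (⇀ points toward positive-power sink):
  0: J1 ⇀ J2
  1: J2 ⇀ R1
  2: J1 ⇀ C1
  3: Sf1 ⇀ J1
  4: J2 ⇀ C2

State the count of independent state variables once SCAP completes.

2  (C1, C2 all integral)

#3 stroke at Sf1  (Sf1 (Sf) sets flow on bond)
#2 stroke at J1  (C1 outputs effort q/C1)
#0 stroke at J2  (common-e at J1 fixed by 2)
#4 stroke at J2  (C2 integral (e out))
#1 stroke at R1  (J2: last free bond brings flow in)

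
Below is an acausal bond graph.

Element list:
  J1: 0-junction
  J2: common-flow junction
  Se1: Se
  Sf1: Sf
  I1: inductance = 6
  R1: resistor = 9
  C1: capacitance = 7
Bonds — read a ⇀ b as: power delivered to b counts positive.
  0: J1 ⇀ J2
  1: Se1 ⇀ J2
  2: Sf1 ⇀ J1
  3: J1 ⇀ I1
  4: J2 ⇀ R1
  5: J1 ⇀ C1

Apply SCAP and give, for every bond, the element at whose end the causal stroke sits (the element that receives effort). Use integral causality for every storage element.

#0 |J2
#1 |J2
#2 |Sf1
#3 |I1
#4 |R1
#5 |J1

bond 1 →J2  (source Se1 imposes e)
bond 2 →Sf1  (Sf1: flow source, stroke at near end)
bond 3 →I1  (I1 integral (f out))
bond 5 →J1  (prefer integral on C1)
bond 0 →J2  (common-e at J1 fixed by 5)
bond 4 →R1  (only one flow-in slot at J2)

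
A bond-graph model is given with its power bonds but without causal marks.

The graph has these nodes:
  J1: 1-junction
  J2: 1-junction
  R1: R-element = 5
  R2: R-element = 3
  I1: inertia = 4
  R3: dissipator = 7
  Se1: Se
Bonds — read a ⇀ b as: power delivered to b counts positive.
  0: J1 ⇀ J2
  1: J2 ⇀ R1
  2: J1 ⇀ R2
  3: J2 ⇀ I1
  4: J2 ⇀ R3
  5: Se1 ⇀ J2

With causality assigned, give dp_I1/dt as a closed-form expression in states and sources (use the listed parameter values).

dp_I1/dt = E_Se1 - 15*p_I1/4

β5 stroke→J2  (Se1: effort source, stroke at far end)
β3 stroke→I1  (prefer integral on I1)
β0 stroke→J2  (common-f at J2 fixed by 3)
β1 stroke→J2  (J2: bond 3 brought flow, rest push out)
β4 stroke→J2  (J2: bond 3 brought flow, rest push out)
β2 stroke→J1  (J1: bond 0 brought flow, rest push out)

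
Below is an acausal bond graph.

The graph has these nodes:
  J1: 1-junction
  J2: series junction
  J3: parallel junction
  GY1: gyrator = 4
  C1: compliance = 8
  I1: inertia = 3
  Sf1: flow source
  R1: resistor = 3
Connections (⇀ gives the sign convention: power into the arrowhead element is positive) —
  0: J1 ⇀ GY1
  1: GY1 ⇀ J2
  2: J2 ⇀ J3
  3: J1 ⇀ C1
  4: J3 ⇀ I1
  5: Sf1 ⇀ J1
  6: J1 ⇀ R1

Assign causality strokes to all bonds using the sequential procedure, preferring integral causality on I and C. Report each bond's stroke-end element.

bond 5 |Sf1  (Sf1 fixes flow; stroke at Sf1)
bond 0 |J1  (common-f at J1 fixed by 5)
bond 3 |J1  (1-jn J1 has f-setter on 5)
bond 6 |J1  (J1 flow already set via bond 5)
bond 1 |J2  (GY1: gyrator matches bond 0)
bond 2 |J3  (J2 needs exactly one f-in)
bond 4 |I1  (J3 effort already set via bond 2)

bond 0 |J1
bond 1 |J2
bond 2 |J3
bond 3 |J1
bond 4 |I1
bond 5 |Sf1
bond 6 |J1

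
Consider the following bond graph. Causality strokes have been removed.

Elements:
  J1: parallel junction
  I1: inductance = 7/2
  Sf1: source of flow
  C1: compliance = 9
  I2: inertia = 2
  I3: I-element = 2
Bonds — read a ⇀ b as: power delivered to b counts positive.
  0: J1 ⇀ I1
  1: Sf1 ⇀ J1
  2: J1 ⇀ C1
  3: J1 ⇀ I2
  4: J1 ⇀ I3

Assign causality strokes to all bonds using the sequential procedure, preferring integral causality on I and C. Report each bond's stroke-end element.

#1 stroke→Sf1  (source Sf1 imposes f)
#0 stroke→I1  (I1: I, integral causality)
#2 stroke→J1  (C1: C, integral causality)
#3 stroke→I2  (0-jn J1 has e-setter on 2)
#4 stroke→I3  (J1: bond 2 brought effort, rest push out)

bond 0 stroke at I1
bond 1 stroke at Sf1
bond 2 stroke at J1
bond 3 stroke at I2
bond 4 stroke at I3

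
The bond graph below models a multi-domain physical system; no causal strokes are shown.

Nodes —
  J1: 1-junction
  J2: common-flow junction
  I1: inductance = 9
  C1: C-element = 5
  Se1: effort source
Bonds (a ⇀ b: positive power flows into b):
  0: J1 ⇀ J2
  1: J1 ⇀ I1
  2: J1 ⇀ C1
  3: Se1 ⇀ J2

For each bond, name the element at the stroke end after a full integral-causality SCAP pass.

#0 |J1
#1 |I1
#2 |J1
#3 |J2

β3 stroke at J2  (Se1: effort source, stroke at far end)
β0 stroke at J1  (closing 1-jn rule on J2)
β1 stroke at I1  (I1 integral (f out))
β2 stroke at J1  (J1 flow already set via bond 1)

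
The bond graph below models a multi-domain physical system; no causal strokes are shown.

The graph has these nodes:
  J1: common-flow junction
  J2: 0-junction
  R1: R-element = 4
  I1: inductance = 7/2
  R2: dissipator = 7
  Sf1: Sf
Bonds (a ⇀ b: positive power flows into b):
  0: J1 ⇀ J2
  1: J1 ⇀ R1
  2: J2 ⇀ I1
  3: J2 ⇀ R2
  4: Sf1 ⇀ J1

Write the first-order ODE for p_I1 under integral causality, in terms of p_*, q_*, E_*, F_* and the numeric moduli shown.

b4 stroke at Sf1  (Sf1: flow source, stroke at near end)
b0 stroke at J1  (J1 flow already set via bond 4)
b1 stroke at J1  (J1: bond 4 brought flow, rest push out)
b2 stroke at I1  (I1: I, integral causality)
b3 stroke at J2  (only one effort-in slot at J2)

dp_I1/dt = 7*F_Sf1 - 2*p_I1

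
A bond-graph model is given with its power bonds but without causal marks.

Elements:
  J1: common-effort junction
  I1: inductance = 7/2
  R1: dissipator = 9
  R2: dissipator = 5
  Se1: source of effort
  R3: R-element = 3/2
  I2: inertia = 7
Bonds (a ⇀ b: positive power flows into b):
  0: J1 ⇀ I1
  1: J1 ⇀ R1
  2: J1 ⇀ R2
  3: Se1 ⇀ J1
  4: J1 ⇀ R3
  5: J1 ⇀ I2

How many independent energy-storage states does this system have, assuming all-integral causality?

b3 |J1  (Se1 (Se) sets effort on bond)
b0 |I1  (0-jn J1 has e-setter on 3)
b1 |R1  (J1 effort already set via bond 3)
b2 |R2  (J1: bond 3 brought effort, rest push out)
b4 |R3  (common-e at J1 fixed by 3)
b5 |I2  (common-e at J1 fixed by 3)

2  (I1, I2 all integral)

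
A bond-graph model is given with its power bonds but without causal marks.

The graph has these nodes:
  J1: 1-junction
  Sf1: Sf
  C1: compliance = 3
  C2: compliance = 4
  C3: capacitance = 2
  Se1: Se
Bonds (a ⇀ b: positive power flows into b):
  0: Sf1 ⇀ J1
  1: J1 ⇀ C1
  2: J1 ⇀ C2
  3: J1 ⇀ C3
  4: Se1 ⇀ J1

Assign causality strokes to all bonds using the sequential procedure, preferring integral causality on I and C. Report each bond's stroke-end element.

β0 stroke→Sf1
β1 stroke→J1
β2 stroke→J1
β3 stroke→J1
β4 stroke→J1

b0 stroke at Sf1  (Sf1: flow source, stroke at near end)
b4 stroke at J1  (source Se1 imposes e)
b1 stroke at J1  (J1: bond 0 brought flow, rest push out)
b2 stroke at J1  (J1: bond 0 brought flow, rest push out)
b3 stroke at J1  (J1: bond 0 brought flow, rest push out)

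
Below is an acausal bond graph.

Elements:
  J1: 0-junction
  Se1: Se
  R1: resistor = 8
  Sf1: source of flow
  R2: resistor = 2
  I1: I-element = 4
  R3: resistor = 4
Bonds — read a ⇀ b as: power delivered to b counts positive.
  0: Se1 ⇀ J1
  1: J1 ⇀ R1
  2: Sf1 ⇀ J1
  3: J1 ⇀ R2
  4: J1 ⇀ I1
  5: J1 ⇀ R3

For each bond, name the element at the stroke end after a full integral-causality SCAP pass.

β0 |J1  (Se1 fixes effort; stroke away)
β2 |Sf1  (Sf1 fixes flow; stroke at Sf1)
β1 |R1  (J1 effort already set via bond 0)
β3 |R2  (J1 effort already set via bond 0)
β4 |I1  (J1: bond 0 brought effort, rest push out)
β5 |R3  (0-jn J1 has e-setter on 0)

β0 →J1
β1 →R1
β2 →Sf1
β3 →R2
β4 →I1
β5 →R3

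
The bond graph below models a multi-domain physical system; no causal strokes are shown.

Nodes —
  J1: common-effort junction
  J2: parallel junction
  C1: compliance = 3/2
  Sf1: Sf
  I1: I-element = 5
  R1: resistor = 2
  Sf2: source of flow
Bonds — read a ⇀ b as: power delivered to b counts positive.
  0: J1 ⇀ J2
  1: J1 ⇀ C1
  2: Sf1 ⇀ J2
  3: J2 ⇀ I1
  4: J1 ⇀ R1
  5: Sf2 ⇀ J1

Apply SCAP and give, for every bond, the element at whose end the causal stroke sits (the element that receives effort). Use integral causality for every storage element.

b2 stroke at Sf1  (Sf1: flow source, stroke at near end)
b5 stroke at Sf2  (Sf2: flow source, stroke at near end)
b1 stroke at J1  (C1 outputs effort q/C1)
b0 stroke at J2  (0-jn J1 has e-setter on 1)
b4 stroke at R1  (common-e at J1 fixed by 1)
b3 stroke at I1  (J2 effort already set via bond 0)

β0 stroke at J2
β1 stroke at J1
β2 stroke at Sf1
β3 stroke at I1
β4 stroke at R1
β5 stroke at Sf2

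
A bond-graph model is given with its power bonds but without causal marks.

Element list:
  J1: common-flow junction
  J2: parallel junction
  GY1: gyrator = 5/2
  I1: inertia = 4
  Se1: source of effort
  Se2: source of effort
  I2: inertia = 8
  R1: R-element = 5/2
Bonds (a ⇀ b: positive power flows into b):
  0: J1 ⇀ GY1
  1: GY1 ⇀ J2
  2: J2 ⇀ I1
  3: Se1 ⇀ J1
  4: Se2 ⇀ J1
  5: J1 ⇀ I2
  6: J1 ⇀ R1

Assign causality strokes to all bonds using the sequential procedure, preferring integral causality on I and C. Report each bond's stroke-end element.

#3 stroke→J1  (Se1 (Se) sets effort on bond)
#4 stroke→J1  (source Se2 imposes e)
#2 stroke→I1  (I1: I, integral causality)
#1 stroke→J2  (only one effort-in slot at J2)
#0 stroke→J1  (through GY1, causality inverts; strokes same side of GY1)
#5 stroke→I2  (I2 integral (f out))
#6 stroke→J1  (common-f at J1 fixed by 5)

b0 →J1
b1 →J2
b2 →I1
b3 →J1
b4 →J1
b5 →I2
b6 →J1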